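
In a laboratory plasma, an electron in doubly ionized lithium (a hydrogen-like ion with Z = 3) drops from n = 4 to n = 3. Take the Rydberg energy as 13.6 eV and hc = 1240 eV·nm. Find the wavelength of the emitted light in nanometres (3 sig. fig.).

For Z = 3 the level energies scale as Z², so the effective Rydberg energy is 13.6 × 9 = 122.4 eV.
ΔE = 122.4 × (1/3² − 1/4²) = 122.4 × 0.04861 = 5.950 eV.
λ = hc/ΔE = 1240 / 5.950 = 208 nm.

208 nm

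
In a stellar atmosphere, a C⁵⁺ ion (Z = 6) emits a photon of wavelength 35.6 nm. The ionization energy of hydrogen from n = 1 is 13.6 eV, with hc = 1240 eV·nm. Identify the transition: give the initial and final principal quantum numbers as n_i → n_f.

n_i = 5, n_f = 3

The photon energy is ΔE = hc/λ = 1240 / 35.6 = 34.83 eV.
With Z = 6, ΔE = 489.6 × (1/n_f² − 1/n_i²), so 1/n_f² − 1/n_i² = 0.07114.
Trying n_f = 3 gives 1/n_i² = 0.03997, i.e. n_i ≈ 5; this pair matches.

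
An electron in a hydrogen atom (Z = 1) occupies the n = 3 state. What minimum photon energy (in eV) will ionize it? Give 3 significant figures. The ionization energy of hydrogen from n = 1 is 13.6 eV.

E_3 = −13.60/9 = −1.51 eV, so ionization (to E = 0) requires 1.51 eV.

1.51 eV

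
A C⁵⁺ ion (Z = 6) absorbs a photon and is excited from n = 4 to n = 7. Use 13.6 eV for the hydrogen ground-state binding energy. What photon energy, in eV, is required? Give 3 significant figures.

The Bohr energies scale as Z², so for Z = 6: E_n = −489.6/n² eV.
E_7 = −489.6/49 = −9.992 eV and E_4 = −489.6/16 = −30.60 eV.
The photon energy is |E_7 − E_4| = 20.6 eV.

20.6 eV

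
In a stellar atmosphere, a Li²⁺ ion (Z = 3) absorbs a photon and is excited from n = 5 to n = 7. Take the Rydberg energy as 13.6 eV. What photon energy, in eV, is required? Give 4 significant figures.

The Bohr energies scale as Z², so for Z = 3: E_n = −122.4/n² eV.
E_7 = −122.4/49 = −2.498 eV and E_5 = −122.4/25 = −4.896 eV.
The photon energy is |E_7 − E_5| = 2.398 eV.

2.398 eV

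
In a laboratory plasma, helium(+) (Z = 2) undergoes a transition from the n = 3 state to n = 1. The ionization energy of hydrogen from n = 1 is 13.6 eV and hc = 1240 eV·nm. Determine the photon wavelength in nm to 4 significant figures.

For Z = 2 the level energies scale as Z², so the effective Rydberg energy is 13.6 × 4 = 54.40 eV.
ΔE = 54.40 × (1/1² − 1/3²) = 54.40 × 0.8889 = 48.36 eV.
λ = hc/ΔE = 1240 / 48.36 = 25.64 nm.

25.64 nm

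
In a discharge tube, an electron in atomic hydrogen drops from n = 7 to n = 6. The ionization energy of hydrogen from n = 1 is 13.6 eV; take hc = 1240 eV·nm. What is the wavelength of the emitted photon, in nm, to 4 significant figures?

ΔE = 13.60 × (1/6² − 1/7²) = 13.60 × 0.007370 = 0.1002 eV.
λ = hc/ΔE = 1240 / 0.1002 = 12370 nm.

12370 nm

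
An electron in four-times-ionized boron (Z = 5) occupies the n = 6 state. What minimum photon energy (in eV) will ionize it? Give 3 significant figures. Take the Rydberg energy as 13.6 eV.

9.44 eV

E_n = −13.6 Z²/n² = −340.0/n² eV for Z = 5.
E_6 = −340.0/36 = −9.44 eV, so ionization (to E = 0) requires 9.44 eV.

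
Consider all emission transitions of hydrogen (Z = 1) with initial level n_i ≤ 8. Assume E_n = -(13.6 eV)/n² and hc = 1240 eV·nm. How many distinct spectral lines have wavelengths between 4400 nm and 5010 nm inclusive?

1

Enumerate all n_i → n_f pairs with 1 ≤ n_f < n_i ≤ 8 and compute λ = 1240 / [13.6·1·(1/n_f² − 1/n_i²)].
Lines falling in [4400, 5010] nm: 7→5 (4654 nm).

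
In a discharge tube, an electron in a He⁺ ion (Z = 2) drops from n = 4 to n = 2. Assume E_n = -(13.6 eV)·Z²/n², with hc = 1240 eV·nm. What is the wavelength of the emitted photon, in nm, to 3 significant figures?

122 nm

For Z = 2 the level energies scale as Z², so the effective Rydberg energy is 13.6 × 4 = 54.40 eV.
ΔE = 54.40 × (1/2² − 1/4²) = 54.40 × 0.1875 = 10.20 eV.
λ = hc/ΔE = 1240 / 10.20 = 122 nm.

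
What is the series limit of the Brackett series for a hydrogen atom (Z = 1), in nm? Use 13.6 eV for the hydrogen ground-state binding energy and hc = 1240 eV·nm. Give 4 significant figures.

1459 nm

The Brackett series has lower level n_f = 4; the series limit corresponds to n_i → ∞.
ΔE_max = 13.6 × 1 / 4² = 0.8500 eV.
λ_min = 1240 / 0.8500 = 1459 nm.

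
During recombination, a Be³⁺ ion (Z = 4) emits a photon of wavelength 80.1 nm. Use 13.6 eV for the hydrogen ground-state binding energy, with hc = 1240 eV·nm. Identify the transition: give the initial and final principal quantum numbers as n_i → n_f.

The photon energy is ΔE = hc/λ = 1240 / 80.1 = 15.48 eV.
With Z = 4, ΔE = 217.6 × (1/n_f² − 1/n_i²), so 1/n_f² − 1/n_i² = 0.07114.
Trying n_f = 3 gives 1/n_i² = 0.03997, i.e. n_i ≈ 5; this pair matches.

n_i = 5, n_f = 3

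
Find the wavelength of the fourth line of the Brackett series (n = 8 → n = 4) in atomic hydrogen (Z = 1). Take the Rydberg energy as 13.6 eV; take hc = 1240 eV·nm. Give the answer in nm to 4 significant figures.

The Brackett series terminates on n_f = 4; the fourth line has n_i = 4+4 = 8.
ΔE = 13.60 × (1/4² − 1/8²) = 0.6375 eV.
λ = 1240 / 0.6375 = 1945 nm.

1945 nm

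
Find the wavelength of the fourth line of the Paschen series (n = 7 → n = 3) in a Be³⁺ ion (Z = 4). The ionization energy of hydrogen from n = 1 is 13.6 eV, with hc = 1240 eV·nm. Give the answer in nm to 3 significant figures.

62.8 nm

The Paschen series terminates on n_f = 3; the fourth line has n_i = 3+4 = 7.
ΔE = 217.6 × (1/3² − 1/7²) = 19.74 eV.
λ = 1240 / 19.74 = 62.8 nm.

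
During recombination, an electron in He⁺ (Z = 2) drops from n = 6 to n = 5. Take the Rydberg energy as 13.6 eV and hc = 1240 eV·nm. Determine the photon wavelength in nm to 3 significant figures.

For Z = 2 the level energies scale as Z², so the effective Rydberg energy is 13.6 × 4 = 54.40 eV.
ΔE = 54.40 × (1/5² − 1/6²) = 54.40 × 0.01222 = 0.6649 eV.
λ = hc/ΔE = 1240 / 0.6649 = 1860 nm.

1860 nm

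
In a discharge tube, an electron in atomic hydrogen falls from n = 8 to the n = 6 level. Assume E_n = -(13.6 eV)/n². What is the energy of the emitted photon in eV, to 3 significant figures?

E_8 = −13.60/64 = −0.2125 eV and E_6 = −13.60/36 = −0.3778 eV.
The photon energy is |E_8 − E_6| = 0.165 eV.

0.165 eV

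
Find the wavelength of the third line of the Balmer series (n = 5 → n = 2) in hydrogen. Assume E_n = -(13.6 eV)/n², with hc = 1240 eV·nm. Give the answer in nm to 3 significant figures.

434 nm

The Balmer series terminates on n_f = 2; the third line has n_i = 2+3 = 5.
ΔE = 13.60 × (1/2² − 1/5²) = 2.856 eV.
λ = 1240 / 2.856 = 434 nm.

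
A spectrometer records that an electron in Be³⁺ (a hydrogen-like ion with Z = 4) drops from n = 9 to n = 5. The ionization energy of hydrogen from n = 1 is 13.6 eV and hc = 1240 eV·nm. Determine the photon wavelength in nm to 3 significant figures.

For Z = 4 the level energies scale as Z², so the effective Rydberg energy is 13.6 × 16 = 217.6 eV.
ΔE = 217.6 × (1/5² − 1/9²) = 217.6 × 0.02765 = 6.018 eV.
λ = hc/ΔE = 1240 / 6.018 = 206 nm.

206 nm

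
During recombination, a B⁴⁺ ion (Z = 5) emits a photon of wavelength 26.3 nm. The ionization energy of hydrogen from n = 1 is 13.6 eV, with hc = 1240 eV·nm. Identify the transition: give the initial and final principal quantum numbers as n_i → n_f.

The photon energy is ΔE = hc/λ = 1240 / 26.3 = 47.15 eV.
With Z = 5, ΔE = 340.0 × (1/n_f² − 1/n_i²), so 1/n_f² − 1/n_i² = 0.1387.
Trying n_f = 2 gives 1/n_i² = 0.1113, i.e. n_i ≈ 3; this pair matches.

n_i = 3, n_f = 2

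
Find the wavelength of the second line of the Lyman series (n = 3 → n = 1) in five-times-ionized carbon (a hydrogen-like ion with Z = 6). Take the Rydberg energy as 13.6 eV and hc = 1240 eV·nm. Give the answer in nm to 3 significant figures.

2.85 nm

The Lyman series terminates on n_f = 1; the second line has n_i = 1+2 = 3.
ΔE = 489.6 × (1/1² − 1/3²) = 435.2 eV.
λ = 1240 / 435.2 = 2.85 nm.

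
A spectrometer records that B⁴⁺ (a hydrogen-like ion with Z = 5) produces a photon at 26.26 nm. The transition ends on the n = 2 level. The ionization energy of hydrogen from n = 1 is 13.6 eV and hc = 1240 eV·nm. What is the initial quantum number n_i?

The photon energy is ΔE = hc/λ = 1240 / 26.26 = 47.22 eV.
With Z = 5, ΔE = 340.0 × (1/n_f² − 1/n_i²), so 1/n_f² − 1/n_i² = 0.1389.
With n_f = 2: 1/n_i² = 1/4 − 0.1389 = 0.1111, so n_i ≈ 3.00.

n_i = 3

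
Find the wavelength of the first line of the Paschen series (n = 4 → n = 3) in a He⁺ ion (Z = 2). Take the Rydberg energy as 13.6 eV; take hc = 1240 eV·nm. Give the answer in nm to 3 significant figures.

469 nm

The Paschen series terminates on n_f = 3; the first line has n_i = 3+1 = 4.
ΔE = 54.40 × (1/3² − 1/4²) = 2.644 eV.
λ = 1240 / 2.644 = 469 nm.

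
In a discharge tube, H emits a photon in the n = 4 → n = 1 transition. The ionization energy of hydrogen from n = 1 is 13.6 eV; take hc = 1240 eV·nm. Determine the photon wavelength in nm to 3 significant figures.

97.3 nm

ΔE = 13.60 × (1/1² − 1/4²) = 13.60 × 0.9375 = 12.75 eV.
λ = hc/ΔE = 1240 / 12.75 = 97.3 nm.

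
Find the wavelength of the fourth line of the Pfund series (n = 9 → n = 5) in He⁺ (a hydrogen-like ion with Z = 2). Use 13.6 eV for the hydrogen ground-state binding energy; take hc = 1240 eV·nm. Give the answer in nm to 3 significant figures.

The Pfund series terminates on n_f = 5; the fourth line has n_i = 5+4 = 9.
ΔE = 54.40 × (1/5² − 1/9²) = 1.504 eV.
λ = 1240 / 1.504 = 824 nm.

824 nm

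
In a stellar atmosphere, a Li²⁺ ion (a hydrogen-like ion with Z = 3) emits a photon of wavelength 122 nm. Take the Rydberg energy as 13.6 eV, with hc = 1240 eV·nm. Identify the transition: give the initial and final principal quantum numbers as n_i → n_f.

n_i = 6, n_f = 3

The photon energy is ΔE = hc/λ = 1240 / 122 = 10.16 eV.
With Z = 3, ΔE = 122.4 × (1/n_f² − 1/n_i²), so 1/n_f² − 1/n_i² = 0.08304.
Trying n_f = 3 gives 1/n_i² = 0.02807, i.e. n_i ≈ 6; this pair matches.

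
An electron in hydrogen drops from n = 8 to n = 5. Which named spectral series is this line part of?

Pfund

The series is set by the lower level: n_f = 5 is the Pfund series.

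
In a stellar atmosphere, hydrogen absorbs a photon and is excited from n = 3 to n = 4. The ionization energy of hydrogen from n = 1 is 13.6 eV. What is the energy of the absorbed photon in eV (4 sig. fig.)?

0.6611 eV

E_4 = −13.60/16 = −0.8500 eV and E_3 = −13.60/9 = −1.511 eV.
The photon energy is |E_4 − E_3| = 0.6611 eV.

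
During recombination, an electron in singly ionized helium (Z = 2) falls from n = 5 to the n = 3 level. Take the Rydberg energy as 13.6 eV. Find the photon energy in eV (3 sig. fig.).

3.87 eV

The Bohr energies scale as Z², so for Z = 2: E_n = −54.40/n² eV.
E_5 = −54.40/25 = −2.176 eV and E_3 = −54.40/9 = −6.044 eV.
The photon energy is |E_5 − E_3| = 3.87 eV.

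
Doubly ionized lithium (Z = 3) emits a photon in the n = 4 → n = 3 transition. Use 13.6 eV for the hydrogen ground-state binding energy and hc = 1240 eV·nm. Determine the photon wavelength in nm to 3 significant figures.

For Z = 3 the level energies scale as Z², so the effective Rydberg energy is 13.6 × 9 = 122.4 eV.
ΔE = 122.4 × (1/3² − 1/4²) = 122.4 × 0.04861 = 5.950 eV.
λ = hc/ΔE = 1240 / 5.950 = 208 nm.

208 nm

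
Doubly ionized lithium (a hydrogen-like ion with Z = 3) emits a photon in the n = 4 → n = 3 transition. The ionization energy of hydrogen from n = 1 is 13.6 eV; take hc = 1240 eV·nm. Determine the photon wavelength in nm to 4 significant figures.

208.4 nm

For Z = 3 the level energies scale as Z², so the effective Rydberg energy is 13.6 × 9 = 122.4 eV.
ΔE = 122.4 × (1/3² − 1/4²) = 122.4 × 0.04861 = 5.950 eV.
λ = hc/ΔE = 1240 / 5.950 = 208.4 nm.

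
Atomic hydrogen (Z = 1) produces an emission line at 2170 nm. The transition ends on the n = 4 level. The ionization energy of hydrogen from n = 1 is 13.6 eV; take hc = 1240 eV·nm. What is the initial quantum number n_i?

n_i = 7

The photon energy is ΔE = hc/λ = 1240 / 2170 = 0.5714 eV.
With Z = 1, ΔE = 13.60 × (1/n_f² − 1/n_i²), so 1/n_f² − 1/n_i² = 0.04202.
With n_f = 4: 1/n_i² = 1/16 − 0.04202 = 0.02048, so n_i ≈ 6.99.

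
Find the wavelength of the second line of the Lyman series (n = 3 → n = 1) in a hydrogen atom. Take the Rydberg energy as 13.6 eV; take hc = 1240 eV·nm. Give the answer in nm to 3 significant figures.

103 nm

The Lyman series terminates on n_f = 1; the second line has n_i = 1+2 = 3.
ΔE = 13.60 × (1/1² − 1/3²) = 12.09 eV.
λ = 1240 / 12.09 = 103 nm.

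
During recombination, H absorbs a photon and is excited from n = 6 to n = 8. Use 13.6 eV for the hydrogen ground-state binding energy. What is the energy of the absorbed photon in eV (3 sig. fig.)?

E_8 = −13.60/64 = −0.2125 eV and E_6 = −13.60/36 = −0.3778 eV.
The photon energy is |E_8 − E_6| = 0.165 eV.

0.165 eV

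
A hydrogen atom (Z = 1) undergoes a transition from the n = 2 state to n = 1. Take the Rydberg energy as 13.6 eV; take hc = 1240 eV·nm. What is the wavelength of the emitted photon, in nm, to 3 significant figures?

122 nm

ΔE = 13.60 × (1/1² − 1/2²) = 13.60 × 0.7500 = 10.20 eV.
λ = hc/ΔE = 1240 / 10.20 = 122 nm.
This line belongs to the Lyman series.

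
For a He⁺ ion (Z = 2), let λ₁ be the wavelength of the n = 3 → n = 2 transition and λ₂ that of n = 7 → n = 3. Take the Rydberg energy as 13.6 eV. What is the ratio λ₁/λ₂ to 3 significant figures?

0.653

λ ∝ 1/ΔE ∝ 1/(1/n_f² − 1/n_i²), and the Z² and hc factors cancel in the ratio.
λ₁/λ₂ = (1/3² − 1/7²)/(1/2² − 1/3²) = 0.09070/0.1389 = 0.653.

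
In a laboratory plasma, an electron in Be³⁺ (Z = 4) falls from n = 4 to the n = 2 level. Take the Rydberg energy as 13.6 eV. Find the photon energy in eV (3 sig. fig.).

The Bohr energies scale as Z², so for Z = 4: E_n = −217.6/n² eV.
E_4 = −217.6/16 = −13.60 eV and E_2 = −217.6/4 = −54.40 eV.
The photon energy is |E_4 − E_2| = 40.8 eV.

40.8 eV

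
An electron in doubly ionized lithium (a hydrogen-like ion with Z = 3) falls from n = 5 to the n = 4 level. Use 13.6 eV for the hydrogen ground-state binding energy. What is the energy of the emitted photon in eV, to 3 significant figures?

2.75 eV

The Bohr energies scale as Z², so for Z = 3: E_n = −122.4/n² eV.
E_5 = −122.4/25 = −4.896 eV and E_4 = −122.4/16 = −7.650 eV.
The photon energy is |E_5 − E_4| = 2.75 eV.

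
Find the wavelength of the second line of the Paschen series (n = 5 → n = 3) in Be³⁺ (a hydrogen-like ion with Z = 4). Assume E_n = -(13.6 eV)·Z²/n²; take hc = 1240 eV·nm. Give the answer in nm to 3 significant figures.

80.1 nm

The Paschen series terminates on n_f = 3; the second line has n_i = 3+2 = 5.
ΔE = 217.6 × (1/3² − 1/5²) = 15.47 eV.
λ = 1240 / 15.47 = 80.1 nm.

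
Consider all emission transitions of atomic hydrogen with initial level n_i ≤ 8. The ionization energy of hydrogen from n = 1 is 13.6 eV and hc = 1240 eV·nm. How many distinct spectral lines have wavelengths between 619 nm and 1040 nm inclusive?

Enumerate all n_i → n_f pairs with 1 ≤ n_f < n_i ≤ 8 and compute λ = 1240 / [13.6·1·(1/n_f² − 1/n_i²)].
Lines falling in [619, 1040] nm: 3→2 (656.5 nm), 8→3 (954.9 nm), 7→3 (1005 nm).

3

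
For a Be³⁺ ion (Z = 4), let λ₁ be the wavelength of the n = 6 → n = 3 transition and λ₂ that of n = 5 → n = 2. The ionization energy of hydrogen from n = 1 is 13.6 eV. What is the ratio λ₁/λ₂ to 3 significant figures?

2.52

λ ∝ 1/ΔE ∝ 1/(1/n_f² − 1/n_i²), and the Z² and hc factors cancel in the ratio.
λ₁/λ₂ = (1/2² − 1/5²)/(1/3² − 1/6²) = 0.2100/0.08333 = 2.52.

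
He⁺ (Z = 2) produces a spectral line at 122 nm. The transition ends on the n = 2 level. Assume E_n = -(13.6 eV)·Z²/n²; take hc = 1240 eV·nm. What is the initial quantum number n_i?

The photon energy is ΔE = hc/λ = 1240 / 122 = 10.16 eV.
With Z = 2, ΔE = 54.40 × (1/n_f² − 1/n_i²), so 1/n_f² − 1/n_i² = 0.1868.
With n_f = 2: 1/n_i² = 1/4 − 0.1868 = 0.06316, so n_i ≈ 3.98.

n_i = 4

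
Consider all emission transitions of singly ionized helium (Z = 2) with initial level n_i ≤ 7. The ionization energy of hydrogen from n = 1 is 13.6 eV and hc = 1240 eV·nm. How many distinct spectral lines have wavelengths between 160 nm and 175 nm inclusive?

1

Enumerate all n_i → n_f pairs with 1 ≤ n_f < n_i ≤ 7 and compute λ = 1240 / [13.6·4·(1/n_f² − 1/n_i²)].
Lines falling in [160, 175] nm: 3→2 (164.1 nm).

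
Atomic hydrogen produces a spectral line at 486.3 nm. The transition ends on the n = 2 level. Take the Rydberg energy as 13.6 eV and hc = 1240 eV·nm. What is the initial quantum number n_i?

The photon energy is ΔE = hc/λ = 1240 / 486.3 = 2.550 eV.
With Z = 1, ΔE = 13.60 × (1/n_f² − 1/n_i²), so 1/n_f² − 1/n_i² = 0.1875.
With n_f = 2: 1/n_i² = 1/4 − 0.1875 = 0.06251, so n_i ≈ 4.00.

n_i = 4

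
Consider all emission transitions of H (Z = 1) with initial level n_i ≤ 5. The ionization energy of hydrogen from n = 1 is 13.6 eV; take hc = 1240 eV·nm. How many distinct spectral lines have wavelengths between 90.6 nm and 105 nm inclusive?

3

Enumerate all n_i → n_f pairs with 1 ≤ n_f < n_i ≤ 5 and compute λ = 1240 / [13.6·1·(1/n_f² − 1/n_i²)].
Lines falling in [90.6, 105] nm: 5→1 (94.98 nm), 4→1 (97.25 nm), 3→1 (102.6 nm).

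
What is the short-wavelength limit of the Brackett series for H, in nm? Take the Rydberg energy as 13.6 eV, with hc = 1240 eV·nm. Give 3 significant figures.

The Brackett series has lower level n_f = 4; the series limit corresponds to n_i → ∞.
ΔE_max = 13.6 × 1 / 4² = 0.8500 eV.
λ_min = 1240 / 0.8500 = 1460 nm.

1460 nm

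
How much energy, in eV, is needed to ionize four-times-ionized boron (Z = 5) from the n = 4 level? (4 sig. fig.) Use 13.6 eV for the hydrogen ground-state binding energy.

E_n = −13.6 Z²/n² = −340.0/n² eV for Z = 5.
E_4 = −340.0/16 = −21.25 eV, so ionization (to E = 0) requires 21.25 eV.

21.25 eV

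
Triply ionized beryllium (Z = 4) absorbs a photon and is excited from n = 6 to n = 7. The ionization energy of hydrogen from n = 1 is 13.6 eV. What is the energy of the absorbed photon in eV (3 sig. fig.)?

1.60 eV

The Bohr energies scale as Z², so for Z = 4: E_n = −217.6/n² eV.
E_7 = −217.6/49 = −4.441 eV and E_6 = −217.6/36 = −6.044 eV.
The photon energy is |E_7 − E_6| = 1.60 eV.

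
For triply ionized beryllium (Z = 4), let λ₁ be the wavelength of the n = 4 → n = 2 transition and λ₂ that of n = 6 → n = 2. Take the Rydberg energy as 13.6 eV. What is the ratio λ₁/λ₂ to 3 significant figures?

1.19

λ ∝ 1/ΔE ∝ 1/(1/n_f² − 1/n_i²), and the Z² and hc factors cancel in the ratio.
λ₁/λ₂ = (1/2² − 1/6²)/(1/2² − 1/4²) = 0.2222/0.1875 = 1.19.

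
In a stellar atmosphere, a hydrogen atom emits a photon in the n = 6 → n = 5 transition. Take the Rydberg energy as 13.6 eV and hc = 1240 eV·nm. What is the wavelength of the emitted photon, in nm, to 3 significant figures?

7460 nm

ΔE = 13.60 × (1/5² − 1/6²) = 13.60 × 0.01222 = 0.1662 eV.
λ = hc/ΔE = 1240 / 0.1662 = 7460 nm.
This line belongs to the Pfund series.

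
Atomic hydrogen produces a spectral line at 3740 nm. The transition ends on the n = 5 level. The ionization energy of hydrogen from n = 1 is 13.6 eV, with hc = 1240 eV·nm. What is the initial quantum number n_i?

n_i = 8

The photon energy is ΔE = hc/λ = 1240 / 3740 = 0.3316 eV.
With Z = 1, ΔE = 13.60 × (1/n_f² − 1/n_i²), so 1/n_f² − 1/n_i² = 0.02438.
With n_f = 5: 1/n_i² = 1/25 − 0.02438 = 0.01562, so n_i ≈ 8.00.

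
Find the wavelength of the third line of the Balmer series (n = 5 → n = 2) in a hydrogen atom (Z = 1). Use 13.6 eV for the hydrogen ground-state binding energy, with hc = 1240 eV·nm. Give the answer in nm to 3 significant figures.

The Balmer series terminates on n_f = 2; the third line has n_i = 2+3 = 5.
ΔE = 13.60 × (1/2² − 1/5²) = 2.856 eV.
λ = 1240 / 2.856 = 434 nm.

434 nm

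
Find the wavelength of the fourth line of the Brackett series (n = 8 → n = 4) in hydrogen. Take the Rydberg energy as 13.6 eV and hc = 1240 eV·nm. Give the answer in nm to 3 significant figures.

1950 nm

The Brackett series terminates on n_f = 4; the fourth line has n_i = 4+4 = 8.
ΔE = 13.60 × (1/4² − 1/8²) = 0.6375 eV.
λ = 1240 / 0.6375 = 1950 nm.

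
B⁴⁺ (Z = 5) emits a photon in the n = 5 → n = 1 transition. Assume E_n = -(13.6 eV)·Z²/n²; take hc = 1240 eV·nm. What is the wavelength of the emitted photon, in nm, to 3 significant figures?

For Z = 5 the level energies scale as Z², so the effective Rydberg energy is 13.6 × 25 = 340.0 eV.
ΔE = 340.0 × (1/1² − 1/5²) = 340.0 × 0.9600 = 326.4 eV.
λ = hc/ΔE = 1240 / 326.4 = 3.80 nm.

3.80 nm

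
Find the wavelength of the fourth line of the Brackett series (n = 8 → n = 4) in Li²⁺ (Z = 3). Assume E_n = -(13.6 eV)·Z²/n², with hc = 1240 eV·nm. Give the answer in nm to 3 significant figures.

The Brackett series terminates on n_f = 4; the fourth line has n_i = 4+4 = 8.
ΔE = 122.4 × (1/4² − 1/8²) = 5.738 eV.
λ = 1240 / 5.738 = 216 nm.

216 nm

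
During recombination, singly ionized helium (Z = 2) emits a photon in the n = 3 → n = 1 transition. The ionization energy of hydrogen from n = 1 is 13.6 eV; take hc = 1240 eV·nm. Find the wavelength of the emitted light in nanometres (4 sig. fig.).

25.64 nm

For Z = 2 the level energies scale as Z², so the effective Rydberg energy is 13.6 × 4 = 54.40 eV.
ΔE = 54.40 × (1/1² − 1/3²) = 54.40 × 0.8889 = 48.36 eV.
λ = hc/ΔE = 1240 / 48.36 = 25.64 nm.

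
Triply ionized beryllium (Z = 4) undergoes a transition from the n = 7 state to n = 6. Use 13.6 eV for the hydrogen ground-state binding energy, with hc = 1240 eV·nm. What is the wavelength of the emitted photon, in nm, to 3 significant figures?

773 nm

For Z = 4 the level energies scale as Z², so the effective Rydberg energy is 13.6 × 16 = 217.6 eV.
ΔE = 217.6 × (1/6² − 1/7²) = 217.6 × 0.007370 = 1.604 eV.
λ = hc/ΔE = 1240 / 1.604 = 773 nm.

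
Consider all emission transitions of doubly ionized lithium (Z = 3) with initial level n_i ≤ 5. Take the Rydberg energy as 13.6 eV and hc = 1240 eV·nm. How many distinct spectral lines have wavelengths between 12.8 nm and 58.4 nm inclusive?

Enumerate all n_i → n_f pairs with 1 ≤ n_f < n_i ≤ 5 and compute λ = 1240 / [13.6·9·(1/n_f² − 1/n_i²)].
Lines falling in [12.8, 58.4] nm: 2→1 (13.51 nm), 5→2 (48.24 nm), 4→2 (54.03 nm).

3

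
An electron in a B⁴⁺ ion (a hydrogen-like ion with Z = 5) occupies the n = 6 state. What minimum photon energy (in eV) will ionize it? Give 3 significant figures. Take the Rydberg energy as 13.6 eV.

E_n = −13.6 Z²/n² = −340.0/n² eV for Z = 5.
E_6 = −340.0/36 = −9.44 eV, so ionization (to E = 0) requires 9.44 eV.

9.44 eV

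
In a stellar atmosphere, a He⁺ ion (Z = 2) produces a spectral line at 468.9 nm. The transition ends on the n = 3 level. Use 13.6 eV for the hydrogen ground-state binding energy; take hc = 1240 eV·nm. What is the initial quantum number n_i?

n_i = 4

The photon energy is ΔE = hc/λ = 1240 / 468.9 = 2.644 eV.
With Z = 2, ΔE = 54.40 × (1/n_f² − 1/n_i²), so 1/n_f² − 1/n_i² = 0.04861.
With n_f = 3: 1/n_i² = 1/9 − 0.04861 = 0.06250, so n_i ≈ 4.00.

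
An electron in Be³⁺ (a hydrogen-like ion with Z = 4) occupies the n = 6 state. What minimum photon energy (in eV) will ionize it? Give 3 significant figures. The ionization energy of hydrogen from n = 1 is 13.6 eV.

E_n = −13.6 Z²/n² = −217.6/n² eV for Z = 4.
E_6 = −217.6/36 = −6.04 eV, so ionization (to E = 0) requires 6.04 eV.

6.04 eV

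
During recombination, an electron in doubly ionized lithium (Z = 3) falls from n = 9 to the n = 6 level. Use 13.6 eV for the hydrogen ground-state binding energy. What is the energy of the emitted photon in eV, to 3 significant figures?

The Bohr energies scale as Z², so for Z = 3: E_n = −122.4/n² eV.
E_9 = −122.4/81 = −1.511 eV and E_6 = −122.4/36 = −3.400 eV.
The photon energy is |E_9 − E_6| = 1.89 eV.

1.89 eV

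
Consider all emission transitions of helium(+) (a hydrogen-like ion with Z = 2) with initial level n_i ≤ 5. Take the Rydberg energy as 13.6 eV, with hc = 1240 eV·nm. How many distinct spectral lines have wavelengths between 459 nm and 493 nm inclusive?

1

Enumerate all n_i → n_f pairs with 1 ≤ n_f < n_i ≤ 5 and compute λ = 1240 / [13.6·4·(1/n_f² − 1/n_i²)].
Lines falling in [459, 493] nm: 4→3 (468.9 nm).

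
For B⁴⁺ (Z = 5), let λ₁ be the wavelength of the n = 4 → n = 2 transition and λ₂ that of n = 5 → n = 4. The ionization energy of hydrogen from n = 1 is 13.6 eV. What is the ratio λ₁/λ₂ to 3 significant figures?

0.120

λ ∝ 1/ΔE ∝ 1/(1/n_f² − 1/n_i²), and the Z² and hc factors cancel in the ratio.
λ₁/λ₂ = (1/4² − 1/5²)/(1/2² − 1/4²) = 0.02250/0.1875 = 0.120.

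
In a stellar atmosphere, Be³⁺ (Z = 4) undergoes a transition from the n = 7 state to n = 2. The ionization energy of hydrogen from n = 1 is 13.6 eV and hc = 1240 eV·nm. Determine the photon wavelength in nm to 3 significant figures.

For Z = 4 the level energies scale as Z², so the effective Rydberg energy is 13.6 × 16 = 217.6 eV.
ΔE = 217.6 × (1/2² − 1/7²) = 217.6 × 0.2296 = 49.96 eV.
λ = hc/ΔE = 1240 / 49.96 = 24.8 nm.

24.8 nm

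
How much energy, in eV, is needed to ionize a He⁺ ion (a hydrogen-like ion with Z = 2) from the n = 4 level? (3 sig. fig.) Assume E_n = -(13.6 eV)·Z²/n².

3.40 eV

E_n = −13.6 Z²/n² = −54.40/n² eV for Z = 2.
E_4 = −54.40/16 = −3.40 eV, so ionization (to E = 0) requires 3.40 eV.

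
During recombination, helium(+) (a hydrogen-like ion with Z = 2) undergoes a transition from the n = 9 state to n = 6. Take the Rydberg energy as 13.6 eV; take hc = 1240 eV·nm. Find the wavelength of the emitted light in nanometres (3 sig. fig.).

1480 nm

For Z = 2 the level energies scale as Z², so the effective Rydberg energy is 13.6 × 4 = 54.40 eV.
ΔE = 54.40 × (1/6² − 1/9²) = 54.40 × 0.01543 = 0.8395 eV.
λ = hc/ΔE = 1240 / 0.8395 = 1480 nm.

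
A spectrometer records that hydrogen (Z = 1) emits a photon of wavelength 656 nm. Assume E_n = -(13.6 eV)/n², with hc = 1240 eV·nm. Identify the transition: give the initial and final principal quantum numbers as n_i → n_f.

The photon energy is ΔE = hc/λ = 1240 / 656 = 1.890 eV.
With Z = 1, ΔE = 13.60 × (1/n_f² − 1/n_i²), so 1/n_f² − 1/n_i² = 0.1390.
Trying n_f = 2 gives 1/n_i² = 0.1110, i.e. n_i ≈ 3; this pair matches.

n_i = 3, n_f = 2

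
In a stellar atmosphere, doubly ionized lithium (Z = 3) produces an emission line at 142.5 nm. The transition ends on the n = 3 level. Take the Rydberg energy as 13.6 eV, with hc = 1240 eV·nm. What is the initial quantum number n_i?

The photon energy is ΔE = hc/λ = 1240 / 142.5 = 8.702 eV.
With Z = 3, ΔE = 122.4 × (1/n_f² − 1/n_i²), so 1/n_f² − 1/n_i² = 0.07109.
With n_f = 3: 1/n_i² = 1/9 − 0.07109 = 0.04002, so n_i ≈ 5.00.

n_i = 5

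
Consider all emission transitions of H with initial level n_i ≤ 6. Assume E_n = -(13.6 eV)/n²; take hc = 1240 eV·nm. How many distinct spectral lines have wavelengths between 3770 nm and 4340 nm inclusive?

Enumerate all n_i → n_f pairs with 1 ≤ n_f < n_i ≤ 6 and compute λ = 1240 / [13.6·1·(1/n_f² − 1/n_i²)].
Lines falling in [3770, 4340] nm: 5→4 (4052 nm).

1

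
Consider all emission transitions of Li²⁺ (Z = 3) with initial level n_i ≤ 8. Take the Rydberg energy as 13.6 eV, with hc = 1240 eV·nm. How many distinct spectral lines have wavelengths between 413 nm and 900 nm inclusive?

Enumerate all n_i → n_f pairs with 1 ≤ n_f < n_i ≤ 8 and compute λ = 1240 / [13.6·9·(1/n_f² − 1/n_i²)].
Lines falling in [413, 900] nm: 8→5 (415.6 nm), 5→4 (450.3 nm), 7→5 (517.1 nm), 6→5 (828.9 nm), 8→6 (833.6 nm).

5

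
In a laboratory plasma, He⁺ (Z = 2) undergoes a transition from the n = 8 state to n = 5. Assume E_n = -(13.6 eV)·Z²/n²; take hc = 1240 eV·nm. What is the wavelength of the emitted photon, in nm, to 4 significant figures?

For Z = 2 the level energies scale as Z², so the effective Rydberg energy is 13.6 × 4 = 54.40 eV.
ΔE = 54.40 × (1/5² − 1/8²) = 54.40 × 0.02438 = 1.326 eV.
λ = hc/ΔE = 1240 / 1.326 = 935.1 nm.

935.1 nm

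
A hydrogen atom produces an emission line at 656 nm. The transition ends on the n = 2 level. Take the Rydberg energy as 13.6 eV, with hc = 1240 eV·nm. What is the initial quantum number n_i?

The photon energy is ΔE = hc/λ = 1240 / 656 = 1.890 eV.
With Z = 1, ΔE = 13.60 × (1/n_f² − 1/n_i²), so 1/n_f² − 1/n_i² = 0.1390.
With n_f = 2: 1/n_i² = 1/4 − 0.1390 = 0.1110, so n_i ≈ 3.00.

n_i = 3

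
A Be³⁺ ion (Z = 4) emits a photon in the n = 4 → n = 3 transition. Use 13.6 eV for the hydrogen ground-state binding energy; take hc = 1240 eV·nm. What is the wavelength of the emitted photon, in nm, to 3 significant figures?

117 nm

For Z = 4 the level energies scale as Z², so the effective Rydberg energy is 13.6 × 16 = 217.6 eV.
ΔE = 217.6 × (1/3² − 1/4²) = 217.6 × 0.04861 = 10.58 eV.
λ = hc/ΔE = 1240 / 10.58 = 117 nm.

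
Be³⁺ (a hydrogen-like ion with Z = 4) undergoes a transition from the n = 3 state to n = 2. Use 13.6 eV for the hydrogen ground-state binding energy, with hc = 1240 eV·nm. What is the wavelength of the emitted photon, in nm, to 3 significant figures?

41.0 nm

For Z = 4 the level energies scale as Z², so the effective Rydberg energy is 13.6 × 16 = 217.6 eV.
ΔE = 217.6 × (1/2² − 1/3²) = 217.6 × 0.1389 = 30.22 eV.
λ = hc/ΔE = 1240 / 30.22 = 41.0 nm.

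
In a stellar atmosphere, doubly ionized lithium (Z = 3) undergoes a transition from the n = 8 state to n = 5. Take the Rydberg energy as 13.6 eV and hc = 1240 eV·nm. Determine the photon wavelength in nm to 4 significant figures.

415.6 nm

For Z = 3 the level energies scale as Z², so the effective Rydberg energy is 13.6 × 9 = 122.4 eV.
ΔE = 122.4 × (1/5² − 1/8²) = 122.4 × 0.02438 = 2.984 eV.
λ = hc/ΔE = 1240 / 2.984 = 415.6 nm.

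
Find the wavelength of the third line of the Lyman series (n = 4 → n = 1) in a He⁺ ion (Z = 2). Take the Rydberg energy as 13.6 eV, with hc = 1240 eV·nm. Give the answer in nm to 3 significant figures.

24.3 nm

The Lyman series terminates on n_f = 1; the third line has n_i = 1+3 = 4.
ΔE = 54.40 × (1/1² − 1/4²) = 51.00 eV.
λ = 1240 / 51.00 = 24.3 nm.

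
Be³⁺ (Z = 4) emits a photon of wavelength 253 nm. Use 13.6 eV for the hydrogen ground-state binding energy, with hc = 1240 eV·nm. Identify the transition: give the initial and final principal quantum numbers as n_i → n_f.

n_i = 5, n_f = 4

The photon energy is ΔE = hc/λ = 1240 / 253 = 4.901 eV.
With Z = 4, ΔE = 217.6 × (1/n_f² − 1/n_i²), so 1/n_f² − 1/n_i² = 0.02252.
Trying n_f = 4 gives 1/n_i² = 0.03998, i.e. n_i ≈ 5; this pair matches.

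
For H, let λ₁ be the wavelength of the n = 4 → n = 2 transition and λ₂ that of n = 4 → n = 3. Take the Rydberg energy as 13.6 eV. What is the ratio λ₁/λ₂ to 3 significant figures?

0.259

λ ∝ 1/ΔE ∝ 1/(1/n_f² − 1/n_i²), and the Z² and hc factors cancel in the ratio.
λ₁/λ₂ = (1/3² − 1/4²)/(1/2² − 1/4²) = 0.04861/0.1875 = 0.259.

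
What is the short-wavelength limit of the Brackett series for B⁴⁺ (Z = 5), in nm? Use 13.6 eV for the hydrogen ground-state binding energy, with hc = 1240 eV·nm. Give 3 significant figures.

The Brackett series has lower level n_f = 4; the series limit corresponds to n_i → ∞.
ΔE_max = 13.6 × 25 / 4² = 21.25 eV.
λ_min = 1240 / 21.25 = 58.4 nm.

58.4 nm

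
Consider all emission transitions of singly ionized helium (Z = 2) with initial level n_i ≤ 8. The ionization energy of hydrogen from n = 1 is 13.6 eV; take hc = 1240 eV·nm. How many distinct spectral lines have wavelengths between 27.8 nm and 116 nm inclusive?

5

Enumerate all n_i → n_f pairs with 1 ≤ n_f < n_i ≤ 8 and compute λ = 1240 / [13.6·4·(1/n_f² − 1/n_i²)].
Lines falling in [27.8, 116] nm: 2→1 (30.39 nm), 8→2 (97.25 nm), 7→2 (99.28 nm), 6→2 (102.6 nm), 5→2 (108.5 nm).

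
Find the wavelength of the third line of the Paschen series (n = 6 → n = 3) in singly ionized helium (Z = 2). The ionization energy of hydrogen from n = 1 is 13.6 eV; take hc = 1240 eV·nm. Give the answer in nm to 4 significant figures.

The Paschen series terminates on n_f = 3; the third line has n_i = 3+3 = 6.
ΔE = 54.40 × (1/3² − 1/6²) = 4.533 eV.
λ = 1240 / 4.533 = 273.5 nm.

273.5 nm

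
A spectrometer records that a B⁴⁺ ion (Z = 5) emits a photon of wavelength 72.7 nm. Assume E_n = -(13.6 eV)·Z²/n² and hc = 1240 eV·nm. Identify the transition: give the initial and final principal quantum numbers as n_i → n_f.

n_i = 9, n_f = 4

The photon energy is ΔE = hc/λ = 1240 / 72.7 = 17.06 eV.
With Z = 5, ΔE = 340.0 × (1/n_f² − 1/n_i²), so 1/n_f² − 1/n_i² = 0.05017.
Trying n_f = 4 gives 1/n_i² = 0.01233, i.e. n_i ≈ 9; this pair matches.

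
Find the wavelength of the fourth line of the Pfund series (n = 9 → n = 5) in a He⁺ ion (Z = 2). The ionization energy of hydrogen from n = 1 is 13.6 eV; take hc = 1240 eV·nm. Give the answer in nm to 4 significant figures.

824.3 nm

The Pfund series terminates on n_f = 5; the fourth line has n_i = 5+4 = 9.
ΔE = 54.40 × (1/5² − 1/9²) = 1.504 eV.
λ = 1240 / 1.504 = 824.3 nm.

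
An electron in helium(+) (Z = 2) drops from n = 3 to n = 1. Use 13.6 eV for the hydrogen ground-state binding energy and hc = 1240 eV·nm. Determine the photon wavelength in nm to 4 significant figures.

25.64 nm

For Z = 2 the level energies scale as Z², so the effective Rydberg energy is 13.6 × 4 = 54.40 eV.
ΔE = 54.40 × (1/1² − 1/3²) = 54.40 × 0.8889 = 48.36 eV.
λ = hc/ΔE = 1240 / 48.36 = 25.64 nm.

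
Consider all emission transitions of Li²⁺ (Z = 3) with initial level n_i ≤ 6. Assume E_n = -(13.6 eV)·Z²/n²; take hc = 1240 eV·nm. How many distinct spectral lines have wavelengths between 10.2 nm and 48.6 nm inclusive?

7

Enumerate all n_i → n_f pairs with 1 ≤ n_f < n_i ≤ 6 and compute λ = 1240 / [13.6·9·(1/n_f² − 1/n_i²)].
Lines falling in [10.2, 48.6] nm: 6→1 (10.42 nm), 5→1 (10.55 nm), 4→1 (10.81 nm), 3→1 (11.40 nm), 2→1 (13.51 nm), 6→2 (45.59 nm), 5→2 (48.24 nm).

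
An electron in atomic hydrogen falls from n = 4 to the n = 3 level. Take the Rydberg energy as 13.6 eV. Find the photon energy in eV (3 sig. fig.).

0.661 eV

E_4 = −13.60/16 = −0.8500 eV and E_3 = −13.60/9 = −1.511 eV.
The photon energy is |E_4 − E_3| = 0.661 eV.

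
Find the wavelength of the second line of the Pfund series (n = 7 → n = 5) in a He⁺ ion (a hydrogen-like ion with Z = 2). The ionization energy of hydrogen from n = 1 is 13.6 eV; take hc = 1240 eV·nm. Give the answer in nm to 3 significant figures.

1160 nm

The Pfund series terminates on n_f = 5; the second line has n_i = 5+2 = 7.
ΔE = 54.40 × (1/5² − 1/7²) = 1.066 eV.
λ = 1240 / 1.066 = 1160 nm.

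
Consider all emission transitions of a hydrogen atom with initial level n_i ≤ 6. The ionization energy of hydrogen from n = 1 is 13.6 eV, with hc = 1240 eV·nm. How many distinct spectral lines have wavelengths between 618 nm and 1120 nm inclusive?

Enumerate all n_i → n_f pairs with 1 ≤ n_f < n_i ≤ 6 and compute λ = 1240 / [13.6·1·(1/n_f² − 1/n_i²)].
Lines falling in [618, 1120] nm: 3→2 (656.5 nm), 6→3 (1094 nm).

2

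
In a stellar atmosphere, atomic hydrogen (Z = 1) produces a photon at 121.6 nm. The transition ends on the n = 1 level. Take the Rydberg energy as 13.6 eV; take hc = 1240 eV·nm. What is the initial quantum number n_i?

n_i = 2

The photon energy is ΔE = hc/λ = 1240 / 121.6 = 10.20 eV.
With Z = 1, ΔE = 13.60 × (1/n_f² − 1/n_i²), so 1/n_f² − 1/n_i² = 0.7498.
With n_f = 1: 1/n_i² = 1/1 − 0.7498 = 0.2502, so n_i ≈ 2.00.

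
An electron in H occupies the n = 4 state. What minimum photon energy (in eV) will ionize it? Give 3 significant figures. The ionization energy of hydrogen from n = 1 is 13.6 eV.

E_4 = −13.60/16 = −0.850 eV, so ionization (to E = 0) requires 0.850 eV.

0.850 eV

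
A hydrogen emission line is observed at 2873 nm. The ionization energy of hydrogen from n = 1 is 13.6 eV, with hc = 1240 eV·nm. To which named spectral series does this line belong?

ΔE = 1240/2873 = 0.4316 eV.
This matches 13.6 × (1/5² − 1/11²), so n_f = 5: the Pfund series.

Pfund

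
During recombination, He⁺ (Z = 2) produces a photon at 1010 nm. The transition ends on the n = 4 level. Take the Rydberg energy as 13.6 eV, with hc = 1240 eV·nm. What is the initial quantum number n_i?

The photon energy is ΔE = hc/λ = 1240 / 1010 = 1.228 eV.
With Z = 2, ΔE = 54.40 × (1/n_f² − 1/n_i²), so 1/n_f² − 1/n_i² = 0.02257.
With n_f = 4: 1/n_i² = 1/16 − 0.02257 = 0.03993, so n_i ≈ 5.00.

n_i = 5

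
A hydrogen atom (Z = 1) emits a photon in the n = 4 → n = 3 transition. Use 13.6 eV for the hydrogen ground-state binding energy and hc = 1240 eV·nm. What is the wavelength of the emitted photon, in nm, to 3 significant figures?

1880 nm

ΔE = 13.60 × (1/3² − 1/4²) = 13.60 × 0.04861 = 0.6611 eV.
λ = hc/ΔE = 1240 / 0.6611 = 1880 nm.
This line belongs to the Paschen series.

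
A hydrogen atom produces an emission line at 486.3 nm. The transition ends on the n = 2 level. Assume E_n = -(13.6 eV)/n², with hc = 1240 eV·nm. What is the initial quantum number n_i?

n_i = 4

The photon energy is ΔE = hc/λ = 1240 / 486.3 = 2.550 eV.
With Z = 1, ΔE = 13.60 × (1/n_f² − 1/n_i²), so 1/n_f² − 1/n_i² = 0.1875.
With n_f = 2: 1/n_i² = 1/4 − 0.1875 = 0.06251, so n_i ≈ 4.00.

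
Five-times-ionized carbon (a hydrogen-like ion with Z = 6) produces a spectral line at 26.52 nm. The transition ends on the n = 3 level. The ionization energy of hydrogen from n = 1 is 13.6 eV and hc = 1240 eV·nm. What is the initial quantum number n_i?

The photon energy is ΔE = hc/λ = 1240 / 26.52 = 46.76 eV.
With Z = 6, ΔE = 489.6 × (1/n_f² − 1/n_i²), so 1/n_f² − 1/n_i² = 0.09550.
With n_f = 3: 1/n_i² = 1/9 − 0.09550 = 0.01561, so n_i ≈ 8.00.

n_i = 8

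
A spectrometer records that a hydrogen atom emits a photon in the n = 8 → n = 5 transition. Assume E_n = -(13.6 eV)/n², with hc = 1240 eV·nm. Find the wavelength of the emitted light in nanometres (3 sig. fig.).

3740 nm

ΔE = 13.60 × (1/5² − 1/8²) = 13.60 × 0.02438 = 0.3315 eV.
λ = hc/ΔE = 1240 / 0.3315 = 3740 nm.
This line belongs to the Pfund series.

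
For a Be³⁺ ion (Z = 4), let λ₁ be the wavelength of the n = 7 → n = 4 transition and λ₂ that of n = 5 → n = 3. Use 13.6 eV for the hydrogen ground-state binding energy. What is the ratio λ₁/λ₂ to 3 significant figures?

1.69

λ ∝ 1/ΔE ∝ 1/(1/n_f² − 1/n_i²), and the Z² and hc factors cancel in the ratio.
λ₁/λ₂ = (1/3² − 1/5²)/(1/4² − 1/7²) = 0.07111/0.04209 = 1.69.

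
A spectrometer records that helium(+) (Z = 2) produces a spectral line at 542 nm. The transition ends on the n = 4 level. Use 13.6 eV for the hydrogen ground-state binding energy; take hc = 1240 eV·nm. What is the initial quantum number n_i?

n_i = 7

The photon energy is ΔE = hc/λ = 1240 / 542 = 2.288 eV.
With Z = 2, ΔE = 54.40 × (1/n_f² − 1/n_i²), so 1/n_f² − 1/n_i² = 0.04206.
With n_f = 4: 1/n_i² = 1/16 − 0.04206 = 0.02044, so n_i ≈ 6.99.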